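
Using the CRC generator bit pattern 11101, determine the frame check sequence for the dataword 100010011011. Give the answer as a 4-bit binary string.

0110

Append 4 zeros: 1000100110110000. Divide by 11101 (XOR where the leading bit is 1):
  pos 0: 10001 XOR 11101 = 01100
  pos 1: 11000 XOR 11101 = 00101
  pos 3: 10101 XOR 11101 = 01000
  pos 4: 10001 XOR 11101 = 01100
  pos 5: 11000 XOR 11101 = 00101
  pos 7: 10111 XOR 11101 = 01010
  pos 8: 10100 XOR 11101 = 01001
  pos 9: 10010 XOR 11101 = 01111
  pos 10: 11110 XOR 11101 = 00011
Remainder (last 4 bits) = 0110. This is the CRC / FCS.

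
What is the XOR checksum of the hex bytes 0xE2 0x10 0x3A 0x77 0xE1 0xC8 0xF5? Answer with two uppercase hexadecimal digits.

XOR the bytes together:
  start with 0xE2
  0xE2 ⊕ 0x10 = 0xF2
  0xF2 ⊕ 0x3A = 0xC8
  0xC8 ⊕ 0x77 = 0xBF
  0xBF ⊕ 0xE1 = 0x5E
  0x5E ⊕ 0xC8 = 0x96
  0x96 ⊕ 0xF5 = 0x63

63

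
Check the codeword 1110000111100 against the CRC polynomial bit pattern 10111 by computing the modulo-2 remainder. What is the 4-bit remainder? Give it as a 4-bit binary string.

Modulo-2 division of 1110000111100 by 10111:
  pos 0: 11100 XOR 10111 = 01011
  pos 1: 10110 XOR 10111 = 00001
  pos 5: 10111 XOR 10111 = 00000
Remainder = 0100 (nonzero — an error is detected).

0100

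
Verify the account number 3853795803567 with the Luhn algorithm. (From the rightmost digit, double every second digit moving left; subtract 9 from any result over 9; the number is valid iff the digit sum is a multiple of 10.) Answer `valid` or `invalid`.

From the right, keep odd positions and double even positions (subtract 9 from any doubled value over 9):
  doubled (positions 2,4,...): 3 6 7 9 6 7 → sum 38
  kept (positions 1,3,...): 7 5 0 5 7 5 3 → sum 32
Total = 70.
70 mod 10 = 0, so the number is valid.

valid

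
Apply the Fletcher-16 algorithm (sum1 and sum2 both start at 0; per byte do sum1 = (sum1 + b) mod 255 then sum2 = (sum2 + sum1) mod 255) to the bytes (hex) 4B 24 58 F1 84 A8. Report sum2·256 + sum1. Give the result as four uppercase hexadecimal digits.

Running sums (mod 255):
  after byte 0 (4B): sum1=75, sum2=75
  after byte 1 (24): sum1=111, sum2=186
  after byte 2 (58): sum1=199, sum2=130
  after byte 3 (F1): sum1=185, sum2=60
  after byte 4 (84): sum1=62, sum2=122
  after byte 5 (A8): sum1=230, sum2=97
Checksum = sum2·256 + sum1 = 97·256 + 230 = 25062 = 0x61E6.

61E6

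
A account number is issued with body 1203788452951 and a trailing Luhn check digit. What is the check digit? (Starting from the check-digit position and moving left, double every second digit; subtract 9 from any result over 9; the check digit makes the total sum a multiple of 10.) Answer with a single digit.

Partial digits right→left: 1 5 9 2 5 4 8 8 7 3 0 2 1
Double every second digit counting from the check-digit position (so the 1st, 3rd, 5th, ... of the partial from the right).
  doubled (with −9 where >9): 2 9 1 7 5 0 2 → sum 26
  kept as-is: 5 2 4 8 3 2 → sum 24
Total = 26 + 24 = 50.
Check digit = (10 − (50 mod 10)) mod 10 = 0.

0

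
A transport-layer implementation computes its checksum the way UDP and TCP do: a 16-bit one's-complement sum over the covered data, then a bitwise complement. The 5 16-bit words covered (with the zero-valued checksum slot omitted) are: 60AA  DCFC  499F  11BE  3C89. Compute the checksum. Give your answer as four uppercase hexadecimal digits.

2A72

One's-complement addition (fold any carry out of bit 15 back into bit 0):
  0x60AA + 0xDCFC = 0x13DA6 → wrap carry → 0x3DA7
  0x3DA7 + 0x499F = 0x08746
  0x8746 + 0x11BE = 0x09904
  0x9904 + 0x3C89 = 0x0D58D
One's-complement sum = 0xD58D.
Checksum = ~0xD58D & 0xFFFF = 0x2A72.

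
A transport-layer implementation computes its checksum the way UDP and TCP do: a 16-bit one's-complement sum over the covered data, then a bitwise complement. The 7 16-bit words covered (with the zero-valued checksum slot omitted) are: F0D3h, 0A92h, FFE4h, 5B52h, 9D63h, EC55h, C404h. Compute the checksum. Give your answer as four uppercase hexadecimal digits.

5BA4

One's-complement addition (fold any carry out of bit 15 back into bit 0):
  0xF0D3 + 0x0A92 = 0x0FB65
  0xFB65 + 0xFFE4 = 0x1FB49 → wrap carry → 0xFB4A
  0xFB4A + 0x5B52 = 0x1569C → wrap carry → 0x569D
  0x569D + 0x9D63 = 0x0F400
  0xF400 + 0xEC55 = 0x1E055 → wrap carry → 0xE056
  0xE056 + 0xC404 = 0x1A45A → wrap carry → 0xA45B
One's-complement sum = 0xA45B.
Checksum = ~0xA45B & 0xFFFF = 0x5BA4.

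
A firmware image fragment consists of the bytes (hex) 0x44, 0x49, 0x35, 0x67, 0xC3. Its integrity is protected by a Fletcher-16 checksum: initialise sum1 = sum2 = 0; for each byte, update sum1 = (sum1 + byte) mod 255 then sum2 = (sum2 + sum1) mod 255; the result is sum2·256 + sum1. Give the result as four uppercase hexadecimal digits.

ACED

Running sums (mod 255):
  after byte 0 (0x44): sum1=68, sum2=68
  after byte 1 (0x49): sum1=141, sum2=209
  after byte 2 (0x35): sum1=194, sum2=148
  after byte 3 (0x67): sum1=42, sum2=190
  after byte 4 (0xC3): sum1=237, sum2=172
Checksum = sum2·256 + sum1 = 172·256 + 237 = 44269 = 0xACED.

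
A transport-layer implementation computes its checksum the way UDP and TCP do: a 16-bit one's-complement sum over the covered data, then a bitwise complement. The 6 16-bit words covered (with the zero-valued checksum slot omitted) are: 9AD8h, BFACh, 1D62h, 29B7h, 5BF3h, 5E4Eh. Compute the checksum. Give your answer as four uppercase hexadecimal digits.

One's-complement addition (fold any carry out of bit 15 back into bit 0):
  0x9AD8 + 0xBFAC = 0x15A84 → wrap carry → 0x5A85
  0x5A85 + 0x1D62 = 0x077E7
  0x77E7 + 0x29B7 = 0x0A19E
  0xA19E + 0x5BF3 = 0x0FD91
  0xFD91 + 0x5E4E = 0x15BDF → wrap carry → 0x5BE0
One's-complement sum = 0x5BE0.
Checksum = ~0x5BE0 & 0xFFFF = 0xA41F.

A41F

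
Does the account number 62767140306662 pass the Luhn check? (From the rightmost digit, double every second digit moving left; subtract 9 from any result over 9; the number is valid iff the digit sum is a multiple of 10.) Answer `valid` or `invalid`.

From the right, keep odd positions and double even positions (subtract 9 from any doubled value over 9):
  doubled (positions 2,4,...): 3 3 6 8 5 5 3 → sum 33
  kept (positions 1,3,...): 2 6 0 0 1 6 2 → sum 17
Total = 50.
50 mod 10 = 0, so the number is valid.

valid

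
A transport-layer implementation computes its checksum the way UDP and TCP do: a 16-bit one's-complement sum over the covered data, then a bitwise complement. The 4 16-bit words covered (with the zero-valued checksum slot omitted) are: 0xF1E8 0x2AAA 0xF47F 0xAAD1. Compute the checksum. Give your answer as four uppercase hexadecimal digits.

One's-complement addition (fold any carry out of bit 15 back into bit 0):
  0xF1E8 + 0x2AAA = 0x11C92 → wrap carry → 0x1C93
  0x1C93 + 0xF47F = 0x11112 → wrap carry → 0x1113
  0x1113 + 0xAAD1 = 0x0BBE4
One's-complement sum = 0xBBE4.
Checksum = ~0xBBE4 & 0xFFFF = 0x441B.

441B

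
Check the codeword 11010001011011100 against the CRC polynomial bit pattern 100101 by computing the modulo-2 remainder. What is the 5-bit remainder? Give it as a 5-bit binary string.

00000

Modulo-2 division of 11010001011011100 by 100101:
  pos 0: 110100 XOR 100101 = 010001
  pos 1: 100010 XOR 100101 = 000111
  pos 4: 111101 XOR 100101 = 011000
  pos 5: 110001 XOR 100101 = 010100
  pos 6: 101000 XOR 100101 = 001101
  pos 8: 110111 XOR 100101 = 010010
  pos 9: 100101 XOR 100101 = 000000
Remainder = 00000 (zero — the frame passes the CRC check).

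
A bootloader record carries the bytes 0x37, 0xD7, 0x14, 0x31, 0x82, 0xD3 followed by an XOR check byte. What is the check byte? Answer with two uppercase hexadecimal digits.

94

XOR the bytes together:
  start with 0x37
  0x37 ⊕ 0xD7 = 0xE0
  0xE0 ⊕ 0x14 = 0xF4
  0xF4 ⊕ 0x31 = 0xC5
  0xC5 ⊕ 0x82 = 0x47
  0x47 ⊕ 0xD3 = 0x94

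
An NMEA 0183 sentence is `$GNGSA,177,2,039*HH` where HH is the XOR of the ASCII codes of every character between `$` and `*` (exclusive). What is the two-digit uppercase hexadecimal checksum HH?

49

XOR the ASCII codes of the payload characters:
  'G' = 0x47 → acc = 0x47
  'N' = 0x4E → acc = 0x09
  'G' = 0x47 → acc = 0x4E
  'S' = 0x53 → acc = 0x1D
  'A' = 0x41 → acc = 0x5C
  ',' = 0x2C → acc = 0x70
  '1' = 0x31 → acc = 0x41
  '7' = 0x37 → acc = 0x76
  '7' = 0x37 → acc = 0x41
  ',' = 0x2C → acc = 0x6D
  '2' = 0x32 → acc = 0x5F
  ',' = 0x2C → acc = 0x73
  '0' = 0x30 → acc = 0x43
  '3' = 0x33 → acc = 0x70
  '9' = 0x39 → acc = 0x49
Checksum = 0x49.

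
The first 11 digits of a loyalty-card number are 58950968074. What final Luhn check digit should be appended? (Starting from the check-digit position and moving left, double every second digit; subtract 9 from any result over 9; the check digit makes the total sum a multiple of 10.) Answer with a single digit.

2

Partial digits right→left: 4 7 0 8 6 9 0 5 9 8 5
Double every second digit counting from the check-digit position (so the 1st, 3rd, 5th, ... of the partial from the right).
  doubled (with −9 where >9): 8 0 3 0 9 1 → sum 21
  kept as-is: 7 8 9 5 8 → sum 37
Total = 21 + 37 = 58.
Check digit = (10 − (58 mod 10)) mod 10 = 2.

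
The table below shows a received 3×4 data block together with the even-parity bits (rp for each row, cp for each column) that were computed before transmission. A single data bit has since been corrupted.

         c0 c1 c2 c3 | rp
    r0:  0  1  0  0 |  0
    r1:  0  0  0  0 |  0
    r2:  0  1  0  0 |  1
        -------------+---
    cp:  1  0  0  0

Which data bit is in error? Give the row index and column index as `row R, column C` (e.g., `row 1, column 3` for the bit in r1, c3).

Recompute each row's even parity and compare to rp:
  r0: data parity 1, sent rp 0 → mismatch
  r1: data parity 0, sent rp 0 → ok
  r2: data parity 1, sent rp 1 → ok
Recompute each column's even parity and compare to cp:
  c0: data parity 0, sent cp 1 → mismatch
  c1: data parity 0, sent cp 0 → ok
  c2: data parity 0, sent cp 0 → ok
  c3: data parity 0, sent cp 0 → ok
Exactly one row (r0) and one column (c0) fail → the flipped bit is at their intersection.

row 0, column 0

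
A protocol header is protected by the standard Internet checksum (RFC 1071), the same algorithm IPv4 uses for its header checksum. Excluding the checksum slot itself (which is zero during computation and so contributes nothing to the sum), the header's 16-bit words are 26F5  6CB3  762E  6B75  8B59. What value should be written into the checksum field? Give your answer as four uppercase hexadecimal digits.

FF59

One's-complement addition (fold any carry out of bit 15 back into bit 0):
  0x26F5 + 0x6CB3 = 0x093A8
  0x93A8 + 0x762E = 0x109D6 → wrap carry → 0x09D7
  0x09D7 + 0x6B75 = 0x0754C
  0x754C + 0x8B59 = 0x100A5 → wrap carry → 0x00A6
One's-complement sum = 0x00A6.
Checksum = ~0x00A6 & 0xFFFF = 0xFF59.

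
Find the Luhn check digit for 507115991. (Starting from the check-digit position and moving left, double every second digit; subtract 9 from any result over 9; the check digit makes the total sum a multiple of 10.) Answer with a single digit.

Partial digits right→left: 1 9 9 5 1 1 7 0 5
Double every second digit counting from the check-digit position (so the 1st, 3rd, 5th, ... of the partial from the right).
  doubled (with −9 where >9): 2 9 2 5 1 → sum 19
  kept as-is: 9 5 1 0 → sum 15
Total = 19 + 15 = 34.
Check digit = (10 − (34 mod 10)) mod 10 = 6.

6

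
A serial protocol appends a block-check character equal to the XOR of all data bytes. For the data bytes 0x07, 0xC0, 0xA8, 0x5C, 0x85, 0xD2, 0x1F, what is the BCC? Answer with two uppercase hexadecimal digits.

7B

XOR the bytes together:
  start with 0x07
  0x07 ⊕ 0xC0 = 0xC7
  0xC7 ⊕ 0xA8 = 0x6F
  0x6F ⊕ 0x5C = 0x33
  0x33 ⊕ 0x85 = 0xB6
  0xB6 ⊕ 0xD2 = 0x64
  0x64 ⊕ 0x1F = 0x7B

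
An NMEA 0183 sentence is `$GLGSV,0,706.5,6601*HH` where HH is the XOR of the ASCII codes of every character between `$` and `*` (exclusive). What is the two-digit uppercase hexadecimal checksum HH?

7E

XOR the ASCII codes of the payload characters:
  'G' = 0x47 → acc = 0x47
  'L' = 0x4C → acc = 0x0B
  'G' = 0x47 → acc = 0x4C
  'S' = 0x53 → acc = 0x1F
  'V' = 0x56 → acc = 0x49
  ',' = 0x2C → acc = 0x65
  '0' = 0x30 → acc = 0x55
  ',' = 0x2C → acc = 0x79
  '7' = 0x37 → acc = 0x4E
  '0' = 0x30 → acc = 0x7E
  '6' = 0x36 → acc = 0x48
  '.' = 0x2E → acc = 0x66
  '5' = 0x35 → acc = 0x53
  ',' = 0x2C → acc = 0x7F
  '6' = 0x36 → acc = 0x49
  '6' = 0x36 → acc = 0x7F
  '0' = 0x30 → acc = 0x4F
  '1' = 0x31 → acc = 0x7E
Checksum = 0x7E.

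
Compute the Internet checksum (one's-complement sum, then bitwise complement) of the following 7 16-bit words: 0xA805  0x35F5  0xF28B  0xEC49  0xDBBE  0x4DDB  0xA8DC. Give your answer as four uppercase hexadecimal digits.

70B8

One's-complement addition (fold any carry out of bit 15 back into bit 0):
  0xA805 + 0x35F5 = 0x0DDFA
  0xDDFA + 0xF28B = 0x1D085 → wrap carry → 0xD086
  0xD086 + 0xEC49 = 0x1BCCF → wrap carry → 0xBCD0
  0xBCD0 + 0xDBBE = 0x1988E → wrap carry → 0x988F
  0x988F + 0x4DDB = 0x0E66A
  0xE66A + 0xA8DC = 0x18F46 → wrap carry → 0x8F47
One's-complement sum = 0x8F47.
Checksum = ~0x8F47 & 0xFFFF = 0x70B8.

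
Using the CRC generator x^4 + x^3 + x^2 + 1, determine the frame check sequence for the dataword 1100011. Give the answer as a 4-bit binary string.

0110

Append 4 zeros: 11000110000. Divide by 11101 (XOR where the leading bit is 1):
  pos 0: 11000 XOR 11101 = 00101
  pos 2: 10111 XOR 11101 = 01010
  pos 3: 10100 XOR 11101 = 01001
  pos 4: 10010 XOR 11101 = 01111
  pos 5: 11110 XOR 11101 = 00011
Remainder (last 4 bits) = 0110. This is the CRC / FCS.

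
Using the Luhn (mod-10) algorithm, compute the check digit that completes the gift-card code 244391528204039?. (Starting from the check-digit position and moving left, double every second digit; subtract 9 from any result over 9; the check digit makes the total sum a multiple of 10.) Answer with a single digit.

3

Partial digits right→left: 9 3 0 4 0 2 8 2 5 1 9 3 4 4 2
Double every second digit counting from the check-digit position (so the 1st, 3rd, 5th, ... of the partial from the right).
  doubled (with −9 where >9): 9 0 0 7 1 9 8 4 → sum 38
  kept as-is: 3 4 2 2 1 3 4 → sum 19
Total = 38 + 19 = 57.
Check digit = (10 − (57 mod 10)) mod 10 = 3.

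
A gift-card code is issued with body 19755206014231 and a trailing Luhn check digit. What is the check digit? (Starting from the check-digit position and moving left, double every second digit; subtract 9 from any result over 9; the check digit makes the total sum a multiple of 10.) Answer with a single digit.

5

Partial digits right→left: 1 3 2 4 1 0 6 0 2 5 5 7 9 1
Double every second digit counting from the check-digit position (so the 1st, 3rd, 5th, ... of the partial from the right).
  doubled (with −9 where >9): 2 4 2 3 4 1 9 → sum 25
  kept as-is: 3 4 0 0 5 7 1 → sum 20
Total = 25 + 20 = 45.
Check digit = (10 − (45 mod 10)) mod 10 = 5.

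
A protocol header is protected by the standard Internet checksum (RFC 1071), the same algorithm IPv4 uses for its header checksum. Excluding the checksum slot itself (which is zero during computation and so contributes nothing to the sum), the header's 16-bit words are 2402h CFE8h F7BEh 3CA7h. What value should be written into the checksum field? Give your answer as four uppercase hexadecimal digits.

One's-complement addition (fold any carry out of bit 15 back into bit 0):
  0x2402 + 0xCFE8 = 0x0F3EA
  0xF3EA + 0xF7BE = 0x1EBA8 → wrap carry → 0xEBA9
  0xEBA9 + 0x3CA7 = 0x12850 → wrap carry → 0x2851
One's-complement sum = 0x2851.
Checksum = ~0x2851 & 0xFFFF = 0xD7AE.

D7AE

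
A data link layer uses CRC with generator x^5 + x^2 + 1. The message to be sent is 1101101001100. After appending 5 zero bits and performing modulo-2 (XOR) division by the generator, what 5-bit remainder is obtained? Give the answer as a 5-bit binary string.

Append 5 zeros: 110110100110000000. Divide by 100101 (XOR where the leading bit is 1):
  pos 0: 110110 XOR 100101 = 010011
  pos 1: 100111 XOR 100101 = 000010
  pos 5: 100011 XOR 100101 = 000110
  pos 8: 110000 XOR 100101 = 010101
  pos 9: 101010 XOR 100101 = 001111
  pos 11: 111100 XOR 100101 = 011001
  pos 12: 110010 XOR 100101 = 010111
Remainder (last 5 bits) = 10111. This is the CRC / FCS.

10111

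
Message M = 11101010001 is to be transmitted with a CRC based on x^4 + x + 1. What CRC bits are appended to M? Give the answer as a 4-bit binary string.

Append 4 zeros: 111010100010000. Divide by 10011 (XOR where the leading bit is 1):
  pos 0: 11101 XOR 10011 = 01110
  pos 1: 11100 XOR 10011 = 01111
  pos 2: 11111 XOR 10011 = 01100
  pos 3: 11000 XOR 10011 = 01011
  pos 4: 10110 XOR 10011 = 00101
  pos 6: 10101 XOR 10011 = 00110
  pos 8: 11000 XOR 10011 = 01011
  pos 9: 10110 XOR 10011 = 00101
Remainder (last 4 bits) = 1010. This is the CRC / FCS.

1010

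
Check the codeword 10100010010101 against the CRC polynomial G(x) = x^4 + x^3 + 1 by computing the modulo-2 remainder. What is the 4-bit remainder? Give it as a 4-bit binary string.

0000

Modulo-2 division of 10100010010101 by 11001:
  pos 0: 10100 XOR 11001 = 01101
  pos 1: 11010 XOR 11001 = 00011
  pos 4: 11100 XOR 11001 = 00101
  pos 6: 10110 XOR 11001 = 01111
  pos 7: 11111 XOR 11001 = 00110
  pos 9: 11001 XOR 11001 = 00000
Remainder = 0000 (zero — the frame passes the CRC check).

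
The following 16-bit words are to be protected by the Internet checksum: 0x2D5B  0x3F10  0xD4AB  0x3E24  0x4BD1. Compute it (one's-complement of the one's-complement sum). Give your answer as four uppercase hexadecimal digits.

34F3

One's-complement addition (fold any carry out of bit 15 back into bit 0):
  0x2D5B + 0x3F10 = 0x06C6B
  0x6C6B + 0xD4AB = 0x14116 → wrap carry → 0x4117
  0x4117 + 0x3E24 = 0x07F3B
  0x7F3B + 0x4BD1 = 0x0CB0C
One's-complement sum = 0xCB0C.
Checksum = ~0xCB0C & 0xFFFF = 0x34F3.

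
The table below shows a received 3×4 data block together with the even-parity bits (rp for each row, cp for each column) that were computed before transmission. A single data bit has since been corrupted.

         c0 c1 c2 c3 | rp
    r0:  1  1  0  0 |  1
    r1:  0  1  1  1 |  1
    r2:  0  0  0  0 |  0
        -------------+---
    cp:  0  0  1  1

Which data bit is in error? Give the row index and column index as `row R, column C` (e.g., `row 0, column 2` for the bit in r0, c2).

row 0, column 0

Recompute each row's even parity and compare to rp:
  r0: data parity 0, sent rp 1 → mismatch
  r1: data parity 1, sent rp 1 → ok
  r2: data parity 0, sent rp 0 → ok
Recompute each column's even parity and compare to cp:
  c0: data parity 1, sent cp 0 → mismatch
  c1: data parity 0, sent cp 0 → ok
  c2: data parity 1, sent cp 1 → ok
  c3: data parity 1, sent cp 1 → ok
Exactly one row (r0) and one column (c0) fail → the flipped bit is at their intersection.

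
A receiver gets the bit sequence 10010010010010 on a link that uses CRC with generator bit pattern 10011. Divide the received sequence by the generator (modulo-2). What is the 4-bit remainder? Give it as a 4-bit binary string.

Modulo-2 division of 10010010010010 by 10011:
  pos 0: 10010 XOR 10011 = 00001
  pos 4: 10100 XOR 10011 = 00111
  pos 6: 11110 XOR 10011 = 01101
  pos 7: 11010 XOR 10011 = 01001
  pos 8: 10011 XOR 10011 = 00000
Remainder = 0000 (zero — the frame passes the CRC check).

0000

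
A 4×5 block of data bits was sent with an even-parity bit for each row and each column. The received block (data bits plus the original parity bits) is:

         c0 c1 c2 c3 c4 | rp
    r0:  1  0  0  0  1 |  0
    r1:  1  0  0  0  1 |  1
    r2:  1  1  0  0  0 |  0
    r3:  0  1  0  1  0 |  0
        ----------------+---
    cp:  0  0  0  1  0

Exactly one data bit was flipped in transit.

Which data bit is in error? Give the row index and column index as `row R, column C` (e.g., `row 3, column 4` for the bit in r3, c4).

Recompute each row's even parity and compare to rp:
  r0: data parity 0, sent rp 0 → ok
  r1: data parity 0, sent rp 1 → mismatch
  r2: data parity 0, sent rp 0 → ok
  r3: data parity 0, sent rp 0 → ok
Recompute each column's even parity and compare to cp:
  c0: data parity 1, sent cp 0 → mismatch
  c1: data parity 0, sent cp 0 → ok
  c2: data parity 0, sent cp 0 → ok
  c3: data parity 1, sent cp 1 → ok
  c4: data parity 0, sent cp 0 → ok
Exactly one row (r1) and one column (c0) fail → the flipped bit is at their intersection.

row 1, column 0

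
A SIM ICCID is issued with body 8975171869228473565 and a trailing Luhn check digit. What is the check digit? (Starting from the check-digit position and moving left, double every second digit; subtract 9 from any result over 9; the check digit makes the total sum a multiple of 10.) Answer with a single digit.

Partial digits right→left: 5 6 5 3 7 4 8 2 2 9 6 8 1 7 1 5 7 9 8
Double every second digit counting from the check-digit position (so the 1st, 3rd, 5th, ... of the partial from the right).
  doubled (with −9 where >9): 1 1 5 7 4 3 2 2 5 7 → sum 37
  kept as-is: 6 3 4 2 9 8 7 5 9 → sum 53
Total = 37 + 53 = 90.
Check digit = (10 − (90 mod 10)) mod 10 = 0.

0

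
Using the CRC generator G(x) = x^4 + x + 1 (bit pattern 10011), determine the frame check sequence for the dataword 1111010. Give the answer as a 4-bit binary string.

Append 4 zeros: 11110100000. Divide by 10011 (XOR where the leading bit is 1):
  pos 0: 11110 XOR 10011 = 01101
  pos 1: 11011 XOR 10011 = 01000
  pos 2: 10000 XOR 10011 = 00011
  pos 5: 11000 XOR 10011 = 01011
  pos 6: 10110 XOR 10011 = 00101
Remainder (last 4 bits) = 0101. This is the CRC / FCS.

0101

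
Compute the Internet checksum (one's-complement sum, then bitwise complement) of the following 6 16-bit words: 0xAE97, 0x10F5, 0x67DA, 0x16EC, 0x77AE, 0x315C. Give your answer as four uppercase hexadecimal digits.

18A2

One's-complement addition (fold any carry out of bit 15 back into bit 0):
  0xAE97 + 0x10F5 = 0x0BF8C
  0xBF8C + 0x67DA = 0x12766 → wrap carry → 0x2767
  0x2767 + 0x16EC = 0x03E53
  0x3E53 + 0x77AE = 0x0B601
  0xB601 + 0x315C = 0x0E75D
One's-complement sum = 0xE75D.
Checksum = ~0xE75D & 0xFFFF = 0x18A2.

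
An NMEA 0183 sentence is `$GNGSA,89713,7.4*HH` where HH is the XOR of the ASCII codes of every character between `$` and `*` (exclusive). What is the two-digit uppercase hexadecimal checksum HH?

45

XOR the ASCII codes of the payload characters:
  'G' = 0x47 → acc = 0x47
  'N' = 0x4E → acc = 0x09
  'G' = 0x47 → acc = 0x4E
  'S' = 0x53 → acc = 0x1D
  'A' = 0x41 → acc = 0x5C
  ',' = 0x2C → acc = 0x70
  '8' = 0x38 → acc = 0x48
  '9' = 0x39 → acc = 0x71
  '7' = 0x37 → acc = 0x46
  '1' = 0x31 → acc = 0x77
  '3' = 0x33 → acc = 0x44
  ',' = 0x2C → acc = 0x68
  '7' = 0x37 → acc = 0x5F
  '.' = 0x2E → acc = 0x71
  '4' = 0x34 → acc = 0x45
Checksum = 0x45.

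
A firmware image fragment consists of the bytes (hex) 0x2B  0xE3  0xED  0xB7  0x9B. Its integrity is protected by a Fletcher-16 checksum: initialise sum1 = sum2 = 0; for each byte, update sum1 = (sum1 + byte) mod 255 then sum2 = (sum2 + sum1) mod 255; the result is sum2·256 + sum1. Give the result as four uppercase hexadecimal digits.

Running sums (mod 255):
  after byte 0 (0x2B): sum1=43, sum2=43
  after byte 1 (0xE3): sum1=15, sum2=58
  after byte 2 (0xED): sum1=252, sum2=55
  after byte 3 (0xB7): sum1=180, sum2=235
  after byte 4 (0x9B): sum1=80, sum2=60
Checksum = sum2·256 + sum1 = 60·256 + 80 = 15440 = 0x3C50.

3C50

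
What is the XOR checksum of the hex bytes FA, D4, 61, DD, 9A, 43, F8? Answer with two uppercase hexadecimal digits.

XOR the bytes together:
  start with 0xFA
  0xFA ⊕ 0xD4 = 0x2E
  0x2E ⊕ 0x61 = 0x4F
  0x4F ⊕ 0xDD = 0x92
  0x92 ⊕ 0x9A = 0x08
  0x08 ⊕ 0x43 = 0x4B
  0x4B ⊕ 0xF8 = 0xB3

B3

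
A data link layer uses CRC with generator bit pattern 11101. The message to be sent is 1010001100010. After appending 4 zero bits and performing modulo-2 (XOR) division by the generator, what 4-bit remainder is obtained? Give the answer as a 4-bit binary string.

1110

Append 4 zeros: 10100011000100000. Divide by 11101 (XOR where the leading bit is 1):
  pos 0: 10100 XOR 11101 = 01001
  pos 1: 10010 XOR 11101 = 01111
  pos 2: 11111 XOR 11101 = 00010
  pos 5: 10100 XOR 11101 = 01001
  pos 6: 10010 XOR 11101 = 01111
  pos 7: 11111 XOR 11101 = 00010
  pos 10: 10000 XOR 11101 = 01101
  pos 11: 11010 XOR 11101 = 00111
Remainder (last 4 bits) = 1110. This is the CRC / FCS.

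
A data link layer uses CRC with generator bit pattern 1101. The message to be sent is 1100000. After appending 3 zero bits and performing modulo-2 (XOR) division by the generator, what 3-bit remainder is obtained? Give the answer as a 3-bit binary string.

Append 3 zeros: 1100000000. Divide by 1101 (XOR where the leading bit is 1):
  pos 0: 1100 XOR 1101 = 0001
  pos 3: 1000 XOR 1101 = 0101
  pos 4: 1010 XOR 1101 = 0111
  pos 5: 1110 XOR 1101 = 0011
Remainder (last 3 bits) = 110. This is the CRC / FCS.

110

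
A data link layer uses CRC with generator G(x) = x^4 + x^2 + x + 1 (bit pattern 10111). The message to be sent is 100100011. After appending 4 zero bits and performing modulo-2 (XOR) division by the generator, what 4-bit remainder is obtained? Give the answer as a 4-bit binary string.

0011

Append 4 zeros: 1001000110000. Divide by 10111 (XOR where the leading bit is 1):
  pos 0: 10010 XOR 10111 = 00101
  pos 2: 10100 XOR 10111 = 00011
  pos 5: 11110 XOR 10111 = 01001
  pos 6: 10010 XOR 10111 = 00101
  pos 8: 10100 XOR 10111 = 00011
Remainder (last 4 bits) = 0011. This is the CRC / FCS.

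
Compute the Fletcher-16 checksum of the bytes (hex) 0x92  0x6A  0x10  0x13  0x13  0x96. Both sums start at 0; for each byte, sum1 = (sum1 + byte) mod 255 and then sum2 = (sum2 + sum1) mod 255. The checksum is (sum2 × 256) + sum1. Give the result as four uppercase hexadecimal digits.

B9C9

Running sums (mod 255):
  after byte 0 (0x92): sum1=146, sum2=146
  after byte 1 (0x6A): sum1=252, sum2=143
  after byte 2 (0x10): sum1=13, sum2=156
  after byte 3 (0x13): sum1=32, sum2=188
  after byte 4 (0x13): sum1=51, sum2=239
  after byte 5 (0x96): sum1=201, sum2=185
Checksum = sum2·256 + sum1 = 185·256 + 201 = 47561 = 0xB9C9.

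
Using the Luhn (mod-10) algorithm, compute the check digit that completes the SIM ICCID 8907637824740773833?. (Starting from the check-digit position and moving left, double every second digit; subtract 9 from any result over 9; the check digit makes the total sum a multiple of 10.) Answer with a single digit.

Partial digits right→left: 3 3 8 3 7 7 0 4 7 4 2 8 7 3 6 7 0 9 8
Double every second digit counting from the check-digit position (so the 1st, 3rd, 5th, ... of the partial from the right).
  doubled (with −9 where >9): 6 7 5 0 5 4 5 3 0 7 → sum 42
  kept as-is: 3 3 7 4 4 8 3 7 9 → sum 48
Total = 42 + 48 = 90.
Check digit = (10 − (90 mod 10)) mod 10 = 0.

0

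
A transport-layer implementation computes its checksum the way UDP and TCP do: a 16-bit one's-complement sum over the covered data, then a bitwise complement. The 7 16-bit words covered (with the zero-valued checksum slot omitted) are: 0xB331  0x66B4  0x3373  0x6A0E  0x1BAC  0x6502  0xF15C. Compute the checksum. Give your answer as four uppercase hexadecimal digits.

One's-complement addition (fold any carry out of bit 15 back into bit 0):
  0xB331 + 0x66B4 = 0x119E5 → wrap carry → 0x19E6
  0x19E6 + 0x3373 = 0x04D59
  0x4D59 + 0x6A0E = 0x0B767
  0xB767 + 0x1BAC = 0x0D313
  0xD313 + 0x6502 = 0x13815 → wrap carry → 0x3816
  0x3816 + 0xF15C = 0x12972 → wrap carry → 0x2973
One's-complement sum = 0x2973.
Checksum = ~0x2973 & 0xFFFF = 0xD68C.

D68C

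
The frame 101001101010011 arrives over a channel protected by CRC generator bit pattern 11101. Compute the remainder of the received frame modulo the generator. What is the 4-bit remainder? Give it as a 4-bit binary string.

0000

Modulo-2 division of 101001101010011 by 11101:
  pos 0: 10100 XOR 11101 = 01001
  pos 1: 10011 XOR 11101 = 01110
  pos 2: 11101 XOR 11101 = 00000
  pos 8: 10100 XOR 11101 = 01001
  pos 9: 10011 XOR 11101 = 01110
  pos 10: 11101 XOR 11101 = 00000
Remainder = 0000 (zero — the frame passes the CRC check).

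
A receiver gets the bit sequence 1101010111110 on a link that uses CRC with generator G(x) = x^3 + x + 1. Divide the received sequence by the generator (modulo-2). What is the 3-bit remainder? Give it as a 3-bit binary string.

000

Modulo-2 division of 1101010111110 by 1011:
  pos 0: 1101 XOR 1011 = 0110
  pos 1: 1100 XOR 1011 = 0111
  pos 2: 1111 XOR 1011 = 0100
  pos 3: 1000 XOR 1011 = 0011
  pos 5: 1111 XOR 1011 = 0100
  pos 6: 1001 XOR 1011 = 0010
  pos 8: 1011 XOR 1011 = 0000
Remainder = 000 (zero — the frame passes the CRC check).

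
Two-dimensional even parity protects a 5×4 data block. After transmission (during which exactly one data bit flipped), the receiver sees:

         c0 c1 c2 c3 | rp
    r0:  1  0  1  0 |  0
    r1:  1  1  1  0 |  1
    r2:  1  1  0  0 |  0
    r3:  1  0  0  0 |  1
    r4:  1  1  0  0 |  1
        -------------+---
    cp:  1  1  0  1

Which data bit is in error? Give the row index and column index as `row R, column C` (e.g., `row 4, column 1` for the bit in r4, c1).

Recompute each row's even parity and compare to rp:
  r0: data parity 0, sent rp 0 → ok
  r1: data parity 1, sent rp 1 → ok
  r2: data parity 0, sent rp 0 → ok
  r3: data parity 1, sent rp 1 → ok
  r4: data parity 0, sent rp 1 → mismatch
Recompute each column's even parity and compare to cp:
  c0: data parity 1, sent cp 1 → ok
  c1: data parity 1, sent cp 1 → ok
  c2: data parity 0, sent cp 0 → ok
  c3: data parity 0, sent cp 1 → mismatch
Exactly one row (r4) and one column (c3) fail → the flipped bit is at their intersection.

row 4, column 3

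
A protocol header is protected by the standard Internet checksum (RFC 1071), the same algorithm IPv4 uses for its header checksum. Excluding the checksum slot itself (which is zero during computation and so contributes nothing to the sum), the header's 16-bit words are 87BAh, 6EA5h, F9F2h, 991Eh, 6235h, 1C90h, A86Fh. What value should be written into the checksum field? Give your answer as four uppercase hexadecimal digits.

One's-complement addition (fold any carry out of bit 15 back into bit 0):
  0x87BA + 0x6EA5 = 0x0F65F
  0xF65F + 0xF9F2 = 0x1F051 → wrap carry → 0xF052
  0xF052 + 0x991E = 0x18970 → wrap carry → 0x8971
  0x8971 + 0x6235 = 0x0EBA6
  0xEBA6 + 0x1C90 = 0x10836 → wrap carry → 0x0837
  0x0837 + 0xA86F = 0x0B0A6
One's-complement sum = 0xB0A6.
Checksum = ~0xB0A6 & 0xFFFF = 0x4F59.

4F59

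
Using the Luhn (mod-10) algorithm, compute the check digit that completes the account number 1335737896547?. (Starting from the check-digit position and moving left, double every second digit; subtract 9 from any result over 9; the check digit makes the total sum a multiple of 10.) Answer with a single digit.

Partial digits right→left: 7 4 5 6 9 8 7 3 7 5 3 3 1
Double every second digit counting from the check-digit position (so the 1st, 3rd, 5th, ... of the partial from the right).
  doubled (with −9 where >9): 5 1 9 5 5 6 2 → sum 33
  kept as-is: 4 6 8 3 5 3 → sum 29
Total = 33 + 29 = 62.
Check digit = (10 − (62 mod 10)) mod 10 = 8.

8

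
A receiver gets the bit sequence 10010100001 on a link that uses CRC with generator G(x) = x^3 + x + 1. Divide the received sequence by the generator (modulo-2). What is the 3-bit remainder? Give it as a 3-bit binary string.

Modulo-2 division of 10010100001 by 1011:
  pos 0: 1001 XOR 1011 = 0010
  pos 2: 1001 XOR 1011 = 0010
  pos 4: 1000 XOR 1011 = 0011
  pos 6: 1100 XOR 1011 = 0111
  pos 7: 1111 XOR 1011 = 0100
Remainder = 100 (nonzero — an error is detected).

100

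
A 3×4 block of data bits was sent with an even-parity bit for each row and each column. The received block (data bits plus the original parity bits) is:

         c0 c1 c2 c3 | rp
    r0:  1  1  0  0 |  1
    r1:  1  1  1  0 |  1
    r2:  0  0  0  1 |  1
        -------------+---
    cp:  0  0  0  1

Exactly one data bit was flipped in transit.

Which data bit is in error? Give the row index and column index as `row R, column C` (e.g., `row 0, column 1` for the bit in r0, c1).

Recompute each row's even parity and compare to rp:
  r0: data parity 0, sent rp 1 → mismatch
  r1: data parity 1, sent rp 1 → ok
  r2: data parity 1, sent rp 1 → ok
Recompute each column's even parity and compare to cp:
  c0: data parity 0, sent cp 0 → ok
  c1: data parity 0, sent cp 0 → ok
  c2: data parity 1, sent cp 0 → mismatch
  c3: data parity 1, sent cp 1 → ok
Exactly one row (r0) and one column (c2) fail → the flipped bit is at their intersection.

row 0, column 2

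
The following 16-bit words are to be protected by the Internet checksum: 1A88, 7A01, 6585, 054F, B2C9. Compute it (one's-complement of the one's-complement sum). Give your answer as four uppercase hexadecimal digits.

4DD8

One's-complement addition (fold any carry out of bit 15 back into bit 0):
  0x1A88 + 0x7A01 = 0x09489
  0x9489 + 0x6585 = 0x0FA0E
  0xFA0E + 0x054F = 0x0FF5D
  0xFF5D + 0xB2C9 = 0x1B226 → wrap carry → 0xB227
One's-complement sum = 0xB227.
Checksum = ~0xB227 & 0xFFFF = 0x4DD8.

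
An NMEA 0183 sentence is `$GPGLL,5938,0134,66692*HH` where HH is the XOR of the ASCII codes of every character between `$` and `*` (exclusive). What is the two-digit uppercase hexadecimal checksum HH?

XOR the ASCII codes of the payload characters:
  'G' = 0x47 → acc = 0x47
  'P' = 0x50 → acc = 0x17
  'G' = 0x47 → acc = 0x50
  'L' = 0x4C → acc = 0x1C
  'L' = 0x4C → acc = 0x50
  ',' = 0x2C → acc = 0x7C
  '5' = 0x35 → acc = 0x49
  '9' = 0x39 → acc = 0x70
  '3' = 0x33 → acc = 0x43
  '8' = 0x38 → acc = 0x7B
  ',' = 0x2C → acc = 0x57
  '0' = 0x30 → acc = 0x67
  '1' = 0x31 → acc = 0x56
  '3' = 0x33 → acc = 0x65
  '4' = 0x34 → acc = 0x51
  ',' = 0x2C → acc = 0x7D
  '6' = 0x36 → acc = 0x4B
  '6' = 0x36 → acc = 0x7D
  '6' = 0x36 → acc = 0x4B
  '9' = 0x39 → acc = 0x72
  '2' = 0x32 → acc = 0x40
Checksum = 0x40.

40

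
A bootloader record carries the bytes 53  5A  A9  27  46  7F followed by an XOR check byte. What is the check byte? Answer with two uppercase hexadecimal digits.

BE

XOR the bytes together:
  start with 0x53
  0x53 ⊕ 0x5A = 0x09
  0x09 ⊕ 0xA9 = 0xA0
  0xA0 ⊕ 0x27 = 0x87
  0x87 ⊕ 0x46 = 0xC1
  0xC1 ⊕ 0x7F = 0xBE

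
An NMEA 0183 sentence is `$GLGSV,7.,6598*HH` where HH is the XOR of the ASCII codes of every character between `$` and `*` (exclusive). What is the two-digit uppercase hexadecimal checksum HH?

52

XOR the ASCII codes of the payload characters:
  'G' = 0x47 → acc = 0x47
  'L' = 0x4C → acc = 0x0B
  'G' = 0x47 → acc = 0x4C
  'S' = 0x53 → acc = 0x1F
  'V' = 0x56 → acc = 0x49
  ',' = 0x2C → acc = 0x65
  '7' = 0x37 → acc = 0x52
  '.' = 0x2E → acc = 0x7C
  ',' = 0x2C → acc = 0x50
  '6' = 0x36 → acc = 0x66
  '5' = 0x35 → acc = 0x53
  '9' = 0x39 → acc = 0x6A
  '8' = 0x38 → acc = 0x52
Checksum = 0x52.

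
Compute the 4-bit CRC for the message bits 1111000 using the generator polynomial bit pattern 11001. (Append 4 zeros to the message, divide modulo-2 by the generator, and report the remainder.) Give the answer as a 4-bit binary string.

Append 4 zeros: 11110000000. Divide by 11001 (XOR where the leading bit is 1):
  pos 0: 11110 XOR 11001 = 00111
  pos 2: 11100 XOR 11001 = 00101
  pos 4: 10100 XOR 11001 = 01101
  pos 5: 11010 XOR 11001 = 00011
Remainder (last 4 bits) = 0110. This is the CRC / FCS.

0110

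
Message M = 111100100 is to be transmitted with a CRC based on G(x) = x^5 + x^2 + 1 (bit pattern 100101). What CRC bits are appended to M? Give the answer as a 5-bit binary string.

Append 5 zeros: 11110010000000. Divide by 100101 (XOR where the leading bit is 1):
  pos 0: 111100 XOR 100101 = 011001
  pos 1: 110011 XOR 100101 = 010110
  pos 2: 101100 XOR 100101 = 001001
  pos 4: 100100 XOR 100101 = 000001
Remainder (last 5 bits) = 10000. This is the CRC / FCS.

10000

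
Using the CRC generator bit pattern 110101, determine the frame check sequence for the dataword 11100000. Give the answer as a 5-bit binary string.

Append 5 zeros: 1110000000000. Divide by 110101 (XOR where the leading bit is 1):
  pos 0: 111000 XOR 110101 = 001101
  pos 2: 110100 XOR 110101 = 000001
  pos 7: 100000 XOR 110101 = 010101
Remainder (last 5 bits) = 10101. This is the CRC / FCS.

10101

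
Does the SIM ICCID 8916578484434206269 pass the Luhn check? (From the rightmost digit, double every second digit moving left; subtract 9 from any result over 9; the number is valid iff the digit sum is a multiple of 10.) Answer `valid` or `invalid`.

From the right, keep odd positions and double even positions (subtract 9 from any doubled value over 9):
  doubled (positions 2,4,...): 3 3 4 6 8 8 5 3 9 → sum 49
  kept (positions 1,3,...): 9 2 0 4 4 8 8 5 1 8 → sum 49
Total = 98.
98 mod 10 = 8, so the number is invalid.

invalid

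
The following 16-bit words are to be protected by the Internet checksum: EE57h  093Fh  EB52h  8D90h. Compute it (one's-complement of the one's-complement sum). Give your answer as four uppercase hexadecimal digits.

One's-complement addition (fold any carry out of bit 15 back into bit 0):
  0xEE57 + 0x093F = 0x0F796
  0xF796 + 0xEB52 = 0x1E2E8 → wrap carry → 0xE2E9
  0xE2E9 + 0x8D90 = 0x17079 → wrap carry → 0x707A
One's-complement sum = 0x707A.
Checksum = ~0x707A & 0xFFFF = 0x8F85.

8F85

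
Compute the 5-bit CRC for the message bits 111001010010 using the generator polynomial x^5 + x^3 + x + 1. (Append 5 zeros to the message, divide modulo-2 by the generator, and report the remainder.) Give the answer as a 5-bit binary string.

Append 5 zeros: 11100101001000000. Divide by 101011 (XOR where the leading bit is 1):
  pos 0: 111001 XOR 101011 = 010010
  pos 1: 100100 XOR 101011 = 001111
  pos 3: 111110 XOR 101011 = 010101
  pos 4: 101010 XOR 101011 = 000001
  pos 9: 110000 XOR 101011 = 011011
  pos 10: 110110 XOR 101011 = 011101
  pos 11: 111010 XOR 101011 = 010001
Remainder (last 5 bits) = 10001. This is the CRC / FCS.

10001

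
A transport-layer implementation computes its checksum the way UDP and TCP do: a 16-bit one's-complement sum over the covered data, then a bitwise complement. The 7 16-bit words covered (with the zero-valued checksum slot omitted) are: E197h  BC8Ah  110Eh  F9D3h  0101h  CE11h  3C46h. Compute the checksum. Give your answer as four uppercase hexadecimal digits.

One's-complement addition (fold any carry out of bit 15 back into bit 0):
  0xE197 + 0xBC8A = 0x19E21 → wrap carry → 0x9E22
  0x9E22 + 0x110E = 0x0AF30
  0xAF30 + 0xF9D3 = 0x1A903 → wrap carry → 0xA904
  0xA904 + 0x0101 = 0x0AA05
  0xAA05 + 0xCE11 = 0x17816 → wrap carry → 0x7817
  0x7817 + 0x3C46 = 0x0B45D
One's-complement sum = 0xB45D.
Checksum = ~0xB45D & 0xFFFF = 0x4BA2.

4BA2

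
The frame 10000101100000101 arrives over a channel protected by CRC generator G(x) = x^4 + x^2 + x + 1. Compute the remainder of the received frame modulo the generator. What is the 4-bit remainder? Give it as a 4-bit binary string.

Modulo-2 division of 10000101100000101 by 10111:
  pos 0: 10000 XOR 10111 = 00111
  pos 2: 11110 XOR 10111 = 01001
  pos 3: 10011 XOR 10111 = 00100
  pos 5: 10010 XOR 10111 = 00101
  pos 7: 10100 XOR 10111 = 00011
  pos 10: 11001 XOR 10111 = 01110
  pos 11: 11100 XOR 10111 = 01011
  pos 12: 10111 XOR 10111 = 00000
Remainder = 0000 (zero — the frame passes the CRC check).

0000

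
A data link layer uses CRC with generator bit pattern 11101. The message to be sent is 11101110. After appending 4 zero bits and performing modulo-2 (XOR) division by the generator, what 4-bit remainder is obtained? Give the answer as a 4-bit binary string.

Append 4 zeros: 111011100000. Divide by 11101 (XOR where the leading bit is 1):
  pos 0: 11101 XOR 11101 = 00000
  pos 5: 11000 XOR 11101 = 00101
  pos 7: 10100 XOR 11101 = 01001
Remainder (last 4 bits) = 1001. This is the CRC / FCS.

1001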